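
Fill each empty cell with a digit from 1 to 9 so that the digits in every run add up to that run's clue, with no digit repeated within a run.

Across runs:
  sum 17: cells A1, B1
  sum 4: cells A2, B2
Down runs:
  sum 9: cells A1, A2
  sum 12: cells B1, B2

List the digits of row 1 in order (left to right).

17 in 2 cells must be {8,9}; 4 in 2 cells must be {1,3}.
The 17 across and the 9 down share only 8, so A1 = 8.
B1 = 17 − 8 = 9 completes the 17 across.
A2 = 9 − 8 = 1 completes the 9 down.
B2 = 4 − 1 = 3 completes the 4 across.

8 9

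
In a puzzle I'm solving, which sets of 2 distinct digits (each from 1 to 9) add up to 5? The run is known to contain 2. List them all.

{2,3}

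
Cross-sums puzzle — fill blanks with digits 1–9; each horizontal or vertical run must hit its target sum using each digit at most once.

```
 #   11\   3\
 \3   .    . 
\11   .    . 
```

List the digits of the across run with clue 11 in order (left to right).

9 2

3 in 2 cells must be {1,2}.
The 3 across and the 11 down share only 2, so R1C1 = 2.
R1C2 = 3 − 2 = 1 completes the 3 across.
R2C1 = 11 − 2 = 9 completes the 11 down.
R2C2 = 11 − 9 = 2 completes the 11 across.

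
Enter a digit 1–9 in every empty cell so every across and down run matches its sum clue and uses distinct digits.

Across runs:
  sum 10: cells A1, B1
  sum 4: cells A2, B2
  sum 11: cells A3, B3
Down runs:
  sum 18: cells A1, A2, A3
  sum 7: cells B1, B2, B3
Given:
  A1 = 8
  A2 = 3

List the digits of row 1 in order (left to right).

8 2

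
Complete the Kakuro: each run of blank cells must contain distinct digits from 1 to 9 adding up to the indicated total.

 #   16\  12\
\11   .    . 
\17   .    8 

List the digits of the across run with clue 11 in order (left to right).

17 in 2 cells must be {8,9}; 16 in 2 cells must be {7,9}.
R1C2 = 12 − 8 = 4 completes the 12 down.
R2C1 = 17 − 8 = 9 completes the 17 across.
R1C1 = 11 − 4 = 7 completes the 11 across.

7, 4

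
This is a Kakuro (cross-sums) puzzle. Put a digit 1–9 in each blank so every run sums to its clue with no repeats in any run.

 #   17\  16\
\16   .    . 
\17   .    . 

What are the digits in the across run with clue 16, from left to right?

9, 7

16 in 2 cells must be {7,9}; 17 in 2 cells must be {8,9}.
The 16 across and the 17 down share only 9, so R1C1 = 9.
R1C2 = 16 − 9 = 7 completes the 16 across.
R2C1 = 17 − 9 = 8 completes the 17 down.
R2C2 = 17 − 8 = 9 completes the 17 across.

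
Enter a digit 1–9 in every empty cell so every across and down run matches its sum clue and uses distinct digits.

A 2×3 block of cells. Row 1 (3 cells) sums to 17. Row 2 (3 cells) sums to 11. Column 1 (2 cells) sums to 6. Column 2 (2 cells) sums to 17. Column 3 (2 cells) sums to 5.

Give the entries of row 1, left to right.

17 in 2 cells must be {8,9}.
The 11 across and the 17 down share only 8, so (2,2) = 8.
(1,2) = 17 − 8 = 9 completes the 17 down.
Nothing is forced directly, so branch on (2,1), whose candidates are 1 or 2. If (2,1) = 2: then (1,1) would have to be in {1,2,3,5,6,7} for the 17 across but in {4} for the 6 down — contradiction. So (2,1) = 1.
(1,1) = 6 − 1 = 5 completes the 6 down.
(1,3) = 17 − 14 = 3 completes the 17 across.
(2,3) = 11 − 9 = 2 completes the 11 across.

5, 9, 3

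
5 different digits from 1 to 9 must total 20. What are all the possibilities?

{1,2,3,5,9}; {1,2,3,6,8}; {1,2,4,5,8}; {1,2,4,6,7}; {1,3,4,5,7}; {2,3,4,5,6}

5 distinct digits from 1–9 sum between 15 and 35.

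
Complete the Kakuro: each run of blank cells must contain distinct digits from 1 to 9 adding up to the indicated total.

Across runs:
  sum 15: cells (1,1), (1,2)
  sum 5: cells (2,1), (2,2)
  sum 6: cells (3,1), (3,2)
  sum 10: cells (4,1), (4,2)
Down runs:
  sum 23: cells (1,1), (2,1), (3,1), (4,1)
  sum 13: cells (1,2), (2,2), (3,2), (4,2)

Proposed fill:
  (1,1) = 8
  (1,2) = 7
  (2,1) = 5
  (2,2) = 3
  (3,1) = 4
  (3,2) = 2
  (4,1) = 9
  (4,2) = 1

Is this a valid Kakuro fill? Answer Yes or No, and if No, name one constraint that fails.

No — the down run (1,1)–(4,1) sums to 26, not 23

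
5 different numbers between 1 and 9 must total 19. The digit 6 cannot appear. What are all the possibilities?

{1,2,3,4,9}; {1,2,3,5,8}; {1,2,4,5,7}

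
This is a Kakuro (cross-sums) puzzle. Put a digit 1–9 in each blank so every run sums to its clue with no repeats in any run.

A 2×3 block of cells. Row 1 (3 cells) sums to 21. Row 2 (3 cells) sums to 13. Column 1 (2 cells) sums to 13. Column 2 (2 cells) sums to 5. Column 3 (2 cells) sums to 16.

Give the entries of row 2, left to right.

16 in 2 cells must be {7,9}.
The 21 across and the 5 down share only 4, so (1,2) = 4.
Given what's placed, (1,3) must be 9 to fit the 21 across and 16 down.
(2,2) = 5 − 4 = 1 completes the 5 down.
(2,3) = 16 − 9 = 7 completes the 16 down.
(1,1) = 21 − 13 = 8 completes the 21 across.
(2,1) = 13 − 8 = 5 completes the 13 across.

5 1 7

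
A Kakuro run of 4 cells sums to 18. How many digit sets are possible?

11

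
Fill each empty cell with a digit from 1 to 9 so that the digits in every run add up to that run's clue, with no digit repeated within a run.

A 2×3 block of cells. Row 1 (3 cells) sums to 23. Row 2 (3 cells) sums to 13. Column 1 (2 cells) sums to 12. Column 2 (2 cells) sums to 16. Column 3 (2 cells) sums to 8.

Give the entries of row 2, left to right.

4, 7, 2

23 in 3 cells must be {6,8,9}; 16 in 2 cells must be {7,9}.
The 23 across and the 16 down share only 9, so (1,2) = 9.
Given what's placed, (1,3) must be 6 to fit the 23 across and 8 down.
(2,2) = 16 − 9 = 7 completes the 16 down.
(2,3) = 8 − 6 = 2 completes the 8 down.
(1,1) = 23 − 15 = 8 completes the 23 across.
(2,1) = 13 − 9 = 4 completes the 13 across.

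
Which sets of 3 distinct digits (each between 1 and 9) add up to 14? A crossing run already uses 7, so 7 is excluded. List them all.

3 distinct digits from 1–9 sum between 6 and 24.
Dropping sets that contain 7.

{1,4,9}; {1,5,8}; {2,3,9}; {2,4,8}; {3,5,6}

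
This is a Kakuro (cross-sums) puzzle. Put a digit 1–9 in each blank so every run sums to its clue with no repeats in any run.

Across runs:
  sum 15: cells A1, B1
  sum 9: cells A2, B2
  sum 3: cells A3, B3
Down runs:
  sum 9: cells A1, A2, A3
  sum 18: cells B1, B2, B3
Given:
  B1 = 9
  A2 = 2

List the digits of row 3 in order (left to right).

1 2

3 in 2 cells must be {1,2}.
A1 = 15 − 9 = 6 completes the 15 across.
B2 = 9 − 2 = 7 completes the 9 across.
A3 = 9 − 8 = 1 completes the 9 down.
B3 = 3 − 1 = 2 completes the 3 across.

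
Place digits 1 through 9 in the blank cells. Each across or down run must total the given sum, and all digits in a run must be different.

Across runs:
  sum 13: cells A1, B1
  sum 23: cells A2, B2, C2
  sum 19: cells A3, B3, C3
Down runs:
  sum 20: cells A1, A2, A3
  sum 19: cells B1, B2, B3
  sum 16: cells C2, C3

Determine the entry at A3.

3

23 in 3 cells must be {6,8,9}; 16 in 2 cells must be {7,9}.
Only 9 fits C2 under both its across sum 23 and down sum 16.
C3 = 16 − 9 = 7 completes the 16 down.
Nothing is forced directly, so branch on A2, whose candidates are 6 or 8. If A2 = 6: that forces B2 = 8, A3 = 9, after which B3 would have to be in {3} for the 19 across but in {2,4,5,6,7,9} for the 19 down — contradiction. So A2 = 8.
B2 = 23 − 17 = 6 completes the 23 across.
No cell is forced outright now. A3 can only be 3 or 9 (the digits allowed by both its 19 across and its 20 down). If A3 = 9: then A1 would have to be in {4,5,6,7,8,9} for the 13 across but in {3} for the 20 down — contradiction. So A3 = 3.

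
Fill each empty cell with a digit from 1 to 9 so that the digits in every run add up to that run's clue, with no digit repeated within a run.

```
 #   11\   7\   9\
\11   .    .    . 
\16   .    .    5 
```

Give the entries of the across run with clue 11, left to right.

2, 5, 4

R1C3 = 9 − 5 = 4 completes the 9 down.
No cell is forced outright now. R2C2 can only be 2 or 3 or 4 (the digits allowed by both its 16 across and its 7 down). If R2C2 = 3: then R1C2 would have to be in {1,2,5,6} for the 11 across but in {4} for the 7 down — contradiction. If R2C2 = 4: then R1C2 would have to be in {1,2,5,6} for the 11 across but in {3} for the 7 down — contradiction. So R2C2 = 2.
R1C2 = 7 − 2 = 5 completes the 7 down.
R2C1 = 16 − 7 = 9 completes the 16 across.
R1C1 = 11 − 9 = 2 completes the 11 across.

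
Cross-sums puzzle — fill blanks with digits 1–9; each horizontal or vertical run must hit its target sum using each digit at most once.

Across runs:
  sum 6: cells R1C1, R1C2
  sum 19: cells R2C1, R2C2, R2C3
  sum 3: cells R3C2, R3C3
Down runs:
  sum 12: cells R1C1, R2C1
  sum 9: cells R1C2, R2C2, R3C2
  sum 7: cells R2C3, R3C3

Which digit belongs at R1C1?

3 in 2 cells must be {1,2}.
Nothing is forced directly, so branch on R1C1, whose candidates are 4 or 5. If R1C1 = 5: that forces R1C2 = 1, R2C1 = 7, R2C2 = 3, after which R2C3 would have to be in {9} for the 19 across but in {1,2,3,4,5,6} for the 7 down — contradiction. So R1C1 = 4.
R1C2 = 6 − 4 = 2 completes the 6 across.
R2C1 = 12 − 4 = 8 completes the 12 down.
R3C2 = 1: the only remaining digit allowed by both the 3 across and the 9 down.
R3C3 = 3 − 1 = 2 completes the 3 across.
R2C2 = 9 − 3 = 6 completes the 9 down.
R2C3 = 19 − 14 = 5 completes the 19 across.

4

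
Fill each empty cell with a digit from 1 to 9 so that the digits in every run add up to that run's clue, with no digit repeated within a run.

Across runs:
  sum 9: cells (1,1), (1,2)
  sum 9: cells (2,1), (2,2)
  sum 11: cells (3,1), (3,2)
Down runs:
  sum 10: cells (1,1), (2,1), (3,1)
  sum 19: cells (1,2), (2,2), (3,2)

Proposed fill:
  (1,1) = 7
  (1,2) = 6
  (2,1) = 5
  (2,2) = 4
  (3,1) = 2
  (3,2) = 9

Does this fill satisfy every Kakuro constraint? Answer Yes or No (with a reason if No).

No — the down run (1,1)–(3,1) sums to 14, not 10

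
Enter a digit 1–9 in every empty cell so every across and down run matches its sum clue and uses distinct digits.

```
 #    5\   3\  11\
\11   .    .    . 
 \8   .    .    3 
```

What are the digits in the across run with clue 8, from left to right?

4, 1, 3

3 in 2 cells must be {1,2}.
R1C3 = 11 − 3 = 8 completes the 11 down.
R2C2 = 1: the only remaining digit allowed by both the 8 across and the 3 down.
R1C2 = 3 − 1 = 2 completes the 3 down.
R2C1 = 8 − 4 = 4 completes the 8 across.
R1C1 = 11 − 10 = 1 completes the 11 across.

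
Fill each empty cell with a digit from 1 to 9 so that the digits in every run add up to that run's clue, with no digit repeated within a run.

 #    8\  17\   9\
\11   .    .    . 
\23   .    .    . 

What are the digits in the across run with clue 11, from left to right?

2 8 1

23 in 3 cells must be {6,8,9}; 17 in 2 cells must be {8,9}.
The 11 across and the 17 down share only 8, so R1C2 = 8.
The 23 across and the 8 down share only 6, so R2C1 = 6.
R2C2 = 17 − 8 = 9 completes the 17 down.
R2C3 = 23 − 15 = 8 completes the 23 across.
R1C1 = 8 − 6 = 2 completes the 8 down.
R1C3 = 11 − 10 = 1 completes the 11 across.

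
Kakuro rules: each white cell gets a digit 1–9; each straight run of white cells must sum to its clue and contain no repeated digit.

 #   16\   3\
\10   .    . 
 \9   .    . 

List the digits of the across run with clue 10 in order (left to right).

16 in 2 cells must be {7,9}; 3 in 2 cells must be {1,2}.
The 9 across and the 16 down share only 7, so R2C1 = 7.
R2C2 = 9 − 7 = 2 completes the 9 across.
R1C1 = 16 − 7 = 9 completes the 16 down.
R1C2 = 10 − 9 = 1 completes the 10 across.

9 1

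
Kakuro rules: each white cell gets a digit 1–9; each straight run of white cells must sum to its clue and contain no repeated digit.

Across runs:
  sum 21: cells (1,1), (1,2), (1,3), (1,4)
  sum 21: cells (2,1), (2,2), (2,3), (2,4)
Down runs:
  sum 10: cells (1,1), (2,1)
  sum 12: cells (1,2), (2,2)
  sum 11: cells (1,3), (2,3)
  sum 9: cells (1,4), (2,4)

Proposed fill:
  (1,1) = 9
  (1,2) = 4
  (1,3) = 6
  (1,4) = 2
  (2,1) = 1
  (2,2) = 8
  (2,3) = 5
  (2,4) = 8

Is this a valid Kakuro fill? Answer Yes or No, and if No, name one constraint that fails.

No — the down run (1,4)–(2,4) sums to 10, not 9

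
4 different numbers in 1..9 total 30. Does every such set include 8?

Yes

The only way to make 30 from 4 distinct digits is {6,7,8,9}, which contains 8.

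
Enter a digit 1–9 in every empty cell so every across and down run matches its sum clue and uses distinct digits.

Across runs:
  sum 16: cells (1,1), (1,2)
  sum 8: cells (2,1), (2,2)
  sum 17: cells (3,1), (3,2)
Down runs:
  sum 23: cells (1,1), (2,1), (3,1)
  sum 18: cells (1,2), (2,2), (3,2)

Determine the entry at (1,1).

16 in 2 cells must be {7,9}; 17 in 2 cells must be {8,9}; 23 in 3 cells must be {6,8,9}.
The 16 across and the 23 down share only 9, so (1,1) = 9.
(1,2) = 16 − 9 = 7 completes the 16 across.
Given what's placed, (2,1) must be 6 to fit the 8 across and 23 down.
(2,2) = 8 − 6 = 2 completes the 8 across.
(3,1) = 23 − 15 = 8 completes the 23 down.
(3,2) = 17 − 8 = 9 completes the 17 across.

9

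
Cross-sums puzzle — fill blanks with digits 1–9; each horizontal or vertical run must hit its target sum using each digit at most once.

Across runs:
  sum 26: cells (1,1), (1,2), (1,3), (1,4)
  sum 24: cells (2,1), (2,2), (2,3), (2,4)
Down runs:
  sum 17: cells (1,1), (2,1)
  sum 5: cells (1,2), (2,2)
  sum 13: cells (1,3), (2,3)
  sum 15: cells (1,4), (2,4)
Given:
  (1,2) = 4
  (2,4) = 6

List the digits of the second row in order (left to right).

9, 1, 8, 6

17 in 2 cells must be {8,9}.
(1,4) = 15 − 6 = 9 completes the 15 down.
(2,2) = 5 − 4 = 1 completes the 5 down.
Given what's placed, (1,1) must be 8 to fit the 26 across and 17 down.
(1,3) = 26 − 21 = 5 completes the 26 across.
(2,1) = 17 − 8 = 9 completes the 17 down.
(2,3) = 24 − 16 = 8 completes the 24 across.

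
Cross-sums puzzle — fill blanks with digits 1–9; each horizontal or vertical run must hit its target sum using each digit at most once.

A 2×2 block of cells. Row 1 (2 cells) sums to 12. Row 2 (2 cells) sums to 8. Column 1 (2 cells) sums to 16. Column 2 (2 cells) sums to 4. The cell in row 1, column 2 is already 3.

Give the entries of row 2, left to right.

7, 1

16 in 2 cells must be {7,9}; 4 in 2 cells must be {1,3}.
(1,1) = 12 − 3 = 9 completes the 12 across.
(2,1) = 16 − 9 = 7 completes the 16 down.
(2,2) = 8 − 7 = 1 completes the 8 across.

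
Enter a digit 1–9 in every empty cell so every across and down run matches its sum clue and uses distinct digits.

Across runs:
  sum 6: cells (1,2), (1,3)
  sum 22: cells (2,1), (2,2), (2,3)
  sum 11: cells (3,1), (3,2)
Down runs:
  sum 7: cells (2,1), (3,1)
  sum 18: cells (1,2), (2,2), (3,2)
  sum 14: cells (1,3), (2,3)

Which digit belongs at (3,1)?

2

The 6 across and the 14 down share only 5, so (1,3) = 5.
(2,3) = 14 − 5 = 9 completes the 14 down.
(1,2) = 6 − 5 = 1 completes the 6 across.
(2,2) = 8: the only remaining digit allowed by both the 22 across and the 18 down.
(3,2) = 18 − 9 = 9 completes the 18 down.
(2,1) = 22 − 17 = 5 completes the 22 across.
(3,1) = 11 − 9 = 2 completes the 11 across.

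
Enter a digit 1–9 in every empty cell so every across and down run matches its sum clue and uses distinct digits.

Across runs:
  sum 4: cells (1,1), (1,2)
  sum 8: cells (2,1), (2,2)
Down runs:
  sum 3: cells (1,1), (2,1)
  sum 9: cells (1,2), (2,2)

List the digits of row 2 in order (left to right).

4 in 2 cells must be {1,3}; 3 in 2 cells must be {1,2}.
The 4 across and the 3 down share only 1, so (1,1) = 1.
(1,2) = 4 − 1 = 3 completes the 4 across.
(2,1) = 3 − 1 = 2 completes the 3 down.
(2,2) = 8 − 2 = 6 completes the 8 across.

2, 6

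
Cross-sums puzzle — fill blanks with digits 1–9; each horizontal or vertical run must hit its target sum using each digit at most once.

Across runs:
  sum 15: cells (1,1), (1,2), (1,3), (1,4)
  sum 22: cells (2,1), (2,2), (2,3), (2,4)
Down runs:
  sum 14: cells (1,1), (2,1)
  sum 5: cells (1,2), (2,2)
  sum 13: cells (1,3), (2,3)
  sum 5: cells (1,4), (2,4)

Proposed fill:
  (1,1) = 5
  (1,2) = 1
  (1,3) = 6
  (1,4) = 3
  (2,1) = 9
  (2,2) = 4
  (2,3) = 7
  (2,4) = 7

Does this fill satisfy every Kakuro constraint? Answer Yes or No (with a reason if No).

No — the across run (2,1)–(2,4) sums to 27, not 22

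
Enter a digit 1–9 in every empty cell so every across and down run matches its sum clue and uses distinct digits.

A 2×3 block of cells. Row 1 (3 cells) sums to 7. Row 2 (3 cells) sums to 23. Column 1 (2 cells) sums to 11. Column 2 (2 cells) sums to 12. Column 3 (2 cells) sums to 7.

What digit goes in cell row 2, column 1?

9

7 in 3 cells must be {1,2,4}; 23 in 3 cells must be {6,8,9}.
The 7 across and the 12 down share only 4, so (1,2) = 4.
(2,2) = 12 − 4 = 8 completes the 12 down.
Given what's placed, (2,3) must be 6 to fit the 23 across and 7 down.
(1,1) = 2: the only remaining digit allowed by both the 7 across and the 11 down.
(1,3) = 7 − 6 = 1 completes the 7 across.
(2,1) = 23 − 14 = 9 completes the 23 across.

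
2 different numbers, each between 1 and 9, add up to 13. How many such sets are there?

3

2 distinct digits from 1–9 sum between 3 and 17.
Enumerating: {4,9}, {5,8}, {6,7}.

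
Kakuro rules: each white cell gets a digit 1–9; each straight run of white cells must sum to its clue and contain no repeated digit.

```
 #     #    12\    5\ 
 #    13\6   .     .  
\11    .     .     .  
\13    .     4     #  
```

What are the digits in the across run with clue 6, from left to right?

R3C1 = 13 − 4 = 9 completes the 13 across.
R2C1 = 13 − 9 = 4 completes the 13 down.
No cell is forced outright now. R2C3 can only be 1 or 2 (the digits allowed by both its 11 across and its 5 down). If R2C3 = 2: then R1C3 would have to be in {1,2,4,5} for the 6 across but in {3} for the 5 down — contradiction. So R2C3 = 1.
R1C3 = 5 − 1 = 4 completes the 5 down.
R2C2 = 11 − 5 = 6 completes the 11 across.
R1C2 = 6 − 4 = 2 completes the 6 across.

2 4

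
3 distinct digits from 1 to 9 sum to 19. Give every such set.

3 distinct digits from 1–9 sum between 6 and 24.

{2,8,9}; {3,7,9}; {4,6,9}; {4,7,8}; {5,6,8}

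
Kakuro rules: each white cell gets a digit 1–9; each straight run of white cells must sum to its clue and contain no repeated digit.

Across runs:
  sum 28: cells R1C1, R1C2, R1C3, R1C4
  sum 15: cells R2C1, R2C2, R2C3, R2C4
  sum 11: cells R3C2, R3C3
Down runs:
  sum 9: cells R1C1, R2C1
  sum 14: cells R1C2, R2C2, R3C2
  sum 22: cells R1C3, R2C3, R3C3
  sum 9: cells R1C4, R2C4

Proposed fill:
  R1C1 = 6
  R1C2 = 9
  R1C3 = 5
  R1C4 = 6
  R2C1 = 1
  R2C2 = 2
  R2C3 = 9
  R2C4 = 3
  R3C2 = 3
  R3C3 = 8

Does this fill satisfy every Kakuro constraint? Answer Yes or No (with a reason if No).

No — the across run R1C1–R1C4 sums to 26, not 28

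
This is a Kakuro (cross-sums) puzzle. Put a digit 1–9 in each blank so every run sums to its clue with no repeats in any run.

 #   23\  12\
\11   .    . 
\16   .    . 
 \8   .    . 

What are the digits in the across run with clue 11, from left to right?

8 3

16 in 2 cells must be {7,9}; 23 in 3 cells must be {6,8,9}.
The 16 across and the 23 down share only 9, so R2C1 = 9.
R2C2 = 16 − 9 = 7 completes the 16 across.
Given what's placed, R3C1 must be 6 to fit the 8 across and 23 down.
R3C2 = 8 − 6 = 2 completes the 8 across.
R1C1 = 23 − 15 = 8 completes the 23 down.
R1C2 = 11 − 8 = 3 completes the 11 across.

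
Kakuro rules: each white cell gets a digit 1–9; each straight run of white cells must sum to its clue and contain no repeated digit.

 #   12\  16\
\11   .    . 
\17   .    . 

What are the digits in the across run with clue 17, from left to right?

8 9

17 in 2 cells must be {8,9}; 16 in 2 cells must be {7,9}.
The 17 across and the 16 down share only 9, so R2C2 = 9.
R1C2 = 16 − 9 = 7 completes the 16 down.
R2C1 = 17 − 9 = 8 completes the 17 across.
R1C1 = 11 − 7 = 4 completes the 11 across.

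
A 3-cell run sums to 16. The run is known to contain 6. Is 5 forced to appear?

No

Counterexample: {1,6,9} sums to 16 under that restriction without using 5.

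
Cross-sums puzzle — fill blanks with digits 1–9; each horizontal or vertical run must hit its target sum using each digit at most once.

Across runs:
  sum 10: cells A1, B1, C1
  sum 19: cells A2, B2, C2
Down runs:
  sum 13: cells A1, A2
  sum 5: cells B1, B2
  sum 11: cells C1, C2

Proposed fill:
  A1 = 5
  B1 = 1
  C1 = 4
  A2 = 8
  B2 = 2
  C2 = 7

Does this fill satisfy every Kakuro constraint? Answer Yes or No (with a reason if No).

No — the across run A2–C2 sums to 17, not 19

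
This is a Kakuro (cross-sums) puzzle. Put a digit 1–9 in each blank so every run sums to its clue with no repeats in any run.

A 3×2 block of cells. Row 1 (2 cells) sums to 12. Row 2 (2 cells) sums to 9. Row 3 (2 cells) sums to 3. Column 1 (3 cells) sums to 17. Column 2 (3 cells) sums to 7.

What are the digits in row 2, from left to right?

3 in 2 cells must be {1,2}; 7 in 3 cells must be {1,2,4}.
The 12 across and the 7 down share only 4, so (1,2) = 4.
(1,1) = 12 − 4 = 8 completes the 12 across.
Given what's placed, (3,1) must be 2 to fit the 3 across and 17 down.
(3,2) = 3 − 2 = 1 completes the 3 across.
(2,1) = 17 − 10 = 7 completes the 17 down.
(2,2) = 9 − 7 = 2 completes the 9 across.

7 2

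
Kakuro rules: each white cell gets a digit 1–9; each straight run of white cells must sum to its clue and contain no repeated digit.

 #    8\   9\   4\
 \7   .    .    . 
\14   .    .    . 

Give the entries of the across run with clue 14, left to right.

6, 5, 3

7 in 3 cells must be {1,2,4}; 4 in 2 cells must be {1,3}.
The 7 across and the 4 down share only 1, so R1C3 = 1.
R2C3 = 4 − 1 = 3 completes the 4 down.
Given what's placed, R1C1 must be 2 to fit the 7 across and 8 down.
R1C2 = 7 − 3 = 4 completes the 7 across.
R2C1 = 8 − 2 = 6 completes the 8 down.
R2C2 = 14 − 9 = 5 completes the 14 across.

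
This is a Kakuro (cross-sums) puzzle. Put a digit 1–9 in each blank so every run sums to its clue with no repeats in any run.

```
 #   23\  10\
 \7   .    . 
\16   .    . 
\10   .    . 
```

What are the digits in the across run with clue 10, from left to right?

8, 2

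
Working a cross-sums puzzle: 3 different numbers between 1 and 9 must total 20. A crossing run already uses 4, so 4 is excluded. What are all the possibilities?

{3,8,9}; {5,6,9}; {5,7,8}

3 distinct digits from 1–9 sum between 6 and 24.
Dropping sets that contain 4.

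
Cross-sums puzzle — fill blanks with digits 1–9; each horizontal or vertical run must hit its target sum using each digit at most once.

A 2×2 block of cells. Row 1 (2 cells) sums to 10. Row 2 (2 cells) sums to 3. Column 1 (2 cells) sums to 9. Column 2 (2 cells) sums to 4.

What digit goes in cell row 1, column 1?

3 in 2 cells must be {1,2}; 4 in 2 cells must be {1,3}.
The 3 across and the 4 down share only 1, so (2,2) = 1.
(1,2) = 4 − 1 = 3 completes the 4 down.
(2,1) = 3 − 1 = 2 completes the 3 across.
(1,1) = 10 − 3 = 7 completes the 10 across.

7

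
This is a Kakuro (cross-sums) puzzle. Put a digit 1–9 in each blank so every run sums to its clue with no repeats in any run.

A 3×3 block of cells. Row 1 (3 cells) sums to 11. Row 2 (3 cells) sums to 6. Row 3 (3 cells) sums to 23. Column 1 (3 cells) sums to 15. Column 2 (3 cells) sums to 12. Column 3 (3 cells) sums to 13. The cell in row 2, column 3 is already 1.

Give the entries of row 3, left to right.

6 in 3 cells must be {1,2,3}; 23 in 3 cells must be {6,8,9}.
No cell is forced outright now. (2,1) can only be 2 or 3 (the digits allowed by both its 6 across and its 15 down). If (2,1) = 3: that forces (2,2) = 2, (3,1) = 8, (3,3) = 9, (1,1) = 4, after which (1,3) would have to be in {1,2,5,6} for the 11 across but in {3} for the 13 down — contradiction. So (2,1) = 2.
(2,2) = 6 − 3 = 3 completes the 6 across.
(3,2) = 8: the only remaining digit allowed by both the 23 across and the 12 down.
(3,3) = 9: the only remaining digit allowed by both the 23 across and the 13 down.
(1,2) = 12 − 11 = 1 completes the 12 down.
(1,3) = 13 − 10 = 3 completes the 13 down.
(3,1) = 23 − 17 = 6 completes the 23 across.

6, 8, 9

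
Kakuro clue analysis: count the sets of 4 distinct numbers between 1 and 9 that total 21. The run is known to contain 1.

4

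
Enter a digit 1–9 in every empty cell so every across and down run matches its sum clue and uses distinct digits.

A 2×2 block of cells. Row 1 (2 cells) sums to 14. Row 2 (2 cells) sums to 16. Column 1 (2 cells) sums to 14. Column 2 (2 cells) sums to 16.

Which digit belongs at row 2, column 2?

7

16 in 2 cells must be {7,9}.
The 14 across and the 16 down share only 9, so (1,2) = 9.
The 16 across and the 14 down share only 9, so (2,1) = 9.
(2,2) = 16 − 9 = 7 completes the 16 across.
(1,1) = 14 − 9 = 5 completes the 14 across.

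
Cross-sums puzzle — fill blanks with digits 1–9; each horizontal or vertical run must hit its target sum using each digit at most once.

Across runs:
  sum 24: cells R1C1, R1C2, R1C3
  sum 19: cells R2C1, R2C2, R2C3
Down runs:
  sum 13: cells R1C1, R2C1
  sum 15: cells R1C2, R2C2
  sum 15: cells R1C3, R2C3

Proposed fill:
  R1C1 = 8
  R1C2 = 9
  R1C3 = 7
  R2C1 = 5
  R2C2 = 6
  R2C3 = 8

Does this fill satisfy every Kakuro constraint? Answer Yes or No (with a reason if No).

Across: 8+9+7=24; 5+6+8=19. Down: 8+5=13; 9+6=15; 7+8=15. No digit repeats within any run.

Yes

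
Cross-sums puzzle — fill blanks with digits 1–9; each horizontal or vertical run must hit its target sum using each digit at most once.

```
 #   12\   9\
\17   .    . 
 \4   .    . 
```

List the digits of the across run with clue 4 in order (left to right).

17 in 2 cells must be {8,9}; 4 in 2 cells must be {1,3}.
The 17 across and the 9 down share only 8, so R1C2 = 8.
The 4 across and the 12 down share only 3, so R2C1 = 3.
R2C2 = 4 − 3 = 1 completes the 4 across.
R1C1 = 17 − 8 = 9 completes the 17 across.

3, 1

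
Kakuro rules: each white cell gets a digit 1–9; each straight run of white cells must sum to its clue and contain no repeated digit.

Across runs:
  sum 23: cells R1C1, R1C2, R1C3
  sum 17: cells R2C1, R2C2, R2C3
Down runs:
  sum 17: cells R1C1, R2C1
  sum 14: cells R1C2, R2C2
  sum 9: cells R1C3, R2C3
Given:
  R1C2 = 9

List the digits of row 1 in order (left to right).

8 9 6

23 in 3 cells must be {6,8,9}; 17 in 2 cells must be {8,9}.
Given what's placed, R1C1 must be 8 to fit the 23 across and 17 down.
R1C3 = 23 − 17 = 6 completes the 23 across.
R2C1 = 17 − 8 = 9 completes the 17 down.
R2C2 = 14 − 9 = 5 completes the 14 down.
R2C3 = 17 − 14 = 3 completes the 17 across.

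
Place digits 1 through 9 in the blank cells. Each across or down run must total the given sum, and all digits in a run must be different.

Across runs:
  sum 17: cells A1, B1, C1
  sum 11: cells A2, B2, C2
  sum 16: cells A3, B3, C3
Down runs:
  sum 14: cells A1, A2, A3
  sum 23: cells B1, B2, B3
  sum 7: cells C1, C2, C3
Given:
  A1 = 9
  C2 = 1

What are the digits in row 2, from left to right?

23 in 3 cells must be {6,8,9}; 7 in 3 cells must be {1,2,4}.
Given what's placed, B1 must be 6 to fit the 17 across and 23 down.
C1 = 17 − 15 = 2 completes the 17 across.
B2 = 8: the only remaining digit allowed by both the 11 across and the 23 down.
B3 = 23 − 14 = 9 completes the 23 down.
C3 = 7 − 3 = 4 completes the 7 down.
A2 = 11 − 9 = 2 completes the 11 across.
A3 = 16 − 13 = 3 completes the 16 across.

2 8 1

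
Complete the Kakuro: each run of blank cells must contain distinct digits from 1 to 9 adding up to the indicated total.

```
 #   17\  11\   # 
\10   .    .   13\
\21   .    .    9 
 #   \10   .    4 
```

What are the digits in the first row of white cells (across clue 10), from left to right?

17 in 2 cells must be {8,9}.
R2C1 = 8: the only remaining digit allowed by both the 21 across and the 17 down.
R2C2 = 21 − 17 = 4 completes the 21 across.
R3C2 = 10 − 4 = 6 completes the 10 across.
R1C1 = 17 − 8 = 9 completes the 17 down.
R1C2 = 10 − 9 = 1 completes the 10 across.

9, 1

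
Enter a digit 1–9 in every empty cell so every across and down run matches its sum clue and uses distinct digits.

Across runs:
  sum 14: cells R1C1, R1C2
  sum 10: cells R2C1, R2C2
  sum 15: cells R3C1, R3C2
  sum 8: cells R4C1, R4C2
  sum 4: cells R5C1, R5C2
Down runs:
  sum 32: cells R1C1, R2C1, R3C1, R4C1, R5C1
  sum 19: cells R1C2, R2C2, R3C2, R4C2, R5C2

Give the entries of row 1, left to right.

9 5

4 in 2 cells must be {1,3}.
Only 3 fits R5C1 under both its across sum 4 and down sum 32.
R5C2 = 4 − 3 = 1 completes the 4 across.
Nothing is forced directly, so branch on R4C1, whose candidates are 5 or 7. If R4C1 = 7: then R4C2 would have to be in {1} for the 8 across but in {2,3,4,5,6,7,8,9} for the 19 down — contradiction. So R4C1 = 5.
R4C2 = 8 − 5 = 3 completes the 8 across.
No cell is forced outright now. R1C1 can only be 8 or 9 (the digits allowed by both its 14 across and its 32 down). If R1C1 = 8: that forces R1C2 = 6, R3C2 = 7, R2C2 = 2, after which R3C1 would have to be in {8} for the 15 across but in {7,9} for the 32 down — contradiction. So R1C1 = 9.
R1C2 = 14 − 9 = 5 completes the 14 across.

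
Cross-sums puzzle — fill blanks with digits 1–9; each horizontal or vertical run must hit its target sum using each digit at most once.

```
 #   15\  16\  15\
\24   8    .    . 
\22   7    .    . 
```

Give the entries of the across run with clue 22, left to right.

24 in 3 cells must be {7,8,9}; 16 in 2 cells must be {7,9}.
R2C2 = 9: the only remaining digit allowed by both the 22 across and the 16 down.
R2C3 = 22 − 16 = 6 completes the 22 across.
R1C2 = 16 − 9 = 7 completes the 16 down.
R1C3 = 24 − 15 = 9 completes the 24 across.

7 9 6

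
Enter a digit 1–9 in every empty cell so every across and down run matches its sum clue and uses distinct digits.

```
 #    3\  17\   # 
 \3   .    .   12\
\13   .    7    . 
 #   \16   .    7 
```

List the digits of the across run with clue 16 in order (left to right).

9 7

3 in 2 cells must be {1,2}; 16 in 2 cells must be {7,9}.
R2C3 = 12 − 7 = 5 completes the 12 down.
R3C2 = 16 − 7 = 9 completes the 16 across.
R1C2 = 17 − 16 = 1 completes the 17 down.
R2C1 = 13 − 12 = 1 completes the 13 across.
R1C1 = 3 − 1 = 2 completes the 3 across.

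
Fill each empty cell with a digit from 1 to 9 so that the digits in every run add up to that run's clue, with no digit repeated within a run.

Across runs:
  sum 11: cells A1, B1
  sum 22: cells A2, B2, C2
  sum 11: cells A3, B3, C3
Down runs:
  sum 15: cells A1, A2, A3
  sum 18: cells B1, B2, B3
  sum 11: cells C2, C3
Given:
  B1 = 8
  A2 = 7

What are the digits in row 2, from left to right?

A1 = 11 − 8 = 3 completes the 11 across.
A3 = 15 − 10 = 5 completes the 15 down.
B3 = 4: the only remaining digit allowed by both the 11 across and the 18 down.
C3 = 11 − 9 = 2 completes the 11 across.
B2 = 18 − 12 = 6 completes the 18 down.
C2 = 22 − 13 = 9 completes the 22 across.

7, 6, 9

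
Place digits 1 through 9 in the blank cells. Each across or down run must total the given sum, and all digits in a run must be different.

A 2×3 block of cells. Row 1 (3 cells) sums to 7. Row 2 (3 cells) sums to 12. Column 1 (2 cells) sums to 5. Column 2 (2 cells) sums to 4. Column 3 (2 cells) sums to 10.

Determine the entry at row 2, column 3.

7 in 3 cells must be {1,2,4}; 4 in 2 cells must be {1,3}.
The 7 across and the 4 down share only 1, so (1,2) = 1.
(2,2) = 4 − 1 = 3 completes the 4 down.
Nothing is forced directly, so branch on (1,1), whose candidates are 2 or 4. If (1,1) = 2: that forces (1,3) = 4, after which (2,1) would have to be in {1,2,4,5,7,8} for the 12 across but in {3} for the 5 down — contradiction. So (1,1) = 4.
(1,3) = 7 − 5 = 2 completes the 7 across.
(2,1) = 5 − 4 = 1 completes the 5 down.
(2,3) = 12 − 4 = 8 completes the 12 across.

8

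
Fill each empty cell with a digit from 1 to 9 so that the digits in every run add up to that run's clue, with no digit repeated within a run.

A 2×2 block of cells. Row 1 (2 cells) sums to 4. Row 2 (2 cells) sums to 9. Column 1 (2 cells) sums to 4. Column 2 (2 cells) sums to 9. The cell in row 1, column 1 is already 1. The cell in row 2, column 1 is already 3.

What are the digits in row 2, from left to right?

4 in 2 cells must be {1,3}.
(1,2) = 4 − 1 = 3 completes the 4 across.
(2,2) = 9 − 3 = 6 completes the 9 across.

3 6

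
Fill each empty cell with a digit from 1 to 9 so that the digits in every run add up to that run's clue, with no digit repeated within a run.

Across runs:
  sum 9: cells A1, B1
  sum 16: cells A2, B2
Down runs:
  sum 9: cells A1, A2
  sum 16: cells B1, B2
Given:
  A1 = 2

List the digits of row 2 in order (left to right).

16 in 2 cells must be {7,9}.
B1 = 9 − 2 = 7 completes the 9 across.
A2 = 9 − 2 = 7 completes the 9 down.
B2 = 16 − 7 = 9 completes the 16 across.

7 9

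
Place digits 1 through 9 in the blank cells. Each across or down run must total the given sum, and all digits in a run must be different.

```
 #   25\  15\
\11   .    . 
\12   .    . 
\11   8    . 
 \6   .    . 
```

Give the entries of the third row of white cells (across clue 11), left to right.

R3C2 = 11 − 8 = 3 completes the 11 across.

8 3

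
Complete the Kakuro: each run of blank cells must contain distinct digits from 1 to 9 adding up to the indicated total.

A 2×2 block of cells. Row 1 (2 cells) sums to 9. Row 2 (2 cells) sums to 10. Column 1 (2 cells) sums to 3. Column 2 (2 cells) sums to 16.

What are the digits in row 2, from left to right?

1 9

3 in 2 cells must be {1,2}; 16 in 2 cells must be {7,9}.
The 9 across and the 16 down share only 7, so (1,2) = 7.
(2,2) = 16 − 7 = 9 completes the 16 down.
(1,1) = 9 − 7 = 2 completes the 9 across.
(2,1) = 10 − 9 = 1 completes the 10 across.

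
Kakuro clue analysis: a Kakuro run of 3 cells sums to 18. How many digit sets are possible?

7

3 distinct digits from 1–9 sum between 6 and 24.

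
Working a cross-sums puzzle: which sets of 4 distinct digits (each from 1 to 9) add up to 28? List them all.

4 distinct digits from 1–9 sum between 10 and 30.

{4,7,8,9}; {5,6,8,9}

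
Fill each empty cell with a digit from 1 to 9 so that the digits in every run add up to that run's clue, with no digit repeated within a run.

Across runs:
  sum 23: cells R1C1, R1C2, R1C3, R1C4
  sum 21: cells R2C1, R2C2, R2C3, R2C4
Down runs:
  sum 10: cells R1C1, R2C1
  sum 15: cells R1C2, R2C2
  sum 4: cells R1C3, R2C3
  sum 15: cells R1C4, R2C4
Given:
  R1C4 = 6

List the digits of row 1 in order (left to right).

4 in 2 cells must be {1,3}.
R2C4 = 15 − 6 = 9 completes the 15 down.
Nothing is forced directly, so branch on R1C3, whose candidates are 1 or 3. If R1C3 = 3: that forces R1C1 = 9, after which R1C2 would have to be in {5} for the 23 across but in {6,7,8,9} for the 15 down — contradiction. So R1C3 = 1.
R2C3 = 4 − 1 = 3 completes the 4 down.
Nothing is forced directly, so branch on R2C2, whose candidates are 7 or 8. If R2C2 = 7: then R1C2 would have to be in {7,9} for the 23 across but in {8} for the 15 down — contradiction. So R2C2 = 8.
R1C2 = 15 − 8 = 7 completes the 15 down.
R2C1 = 21 − 20 = 1 completes the 21 across.
R1C1 = 23 − 14 = 9 completes the 23 across.

9 7 1 6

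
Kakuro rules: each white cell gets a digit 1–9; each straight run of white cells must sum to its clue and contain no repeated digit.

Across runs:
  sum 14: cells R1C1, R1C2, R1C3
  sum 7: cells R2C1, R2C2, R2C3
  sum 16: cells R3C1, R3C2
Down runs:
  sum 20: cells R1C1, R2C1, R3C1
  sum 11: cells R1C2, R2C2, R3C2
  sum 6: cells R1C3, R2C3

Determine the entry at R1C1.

7

7 in 3 cells must be {1,2,4}; 16 in 2 cells must be {7,9}.
Only 4 fits R2C1 under both its across sum 7 and down sum 20.
The 16 across and the 11 down share only 7, so R3C2 = 7.
R2C2 = 1: the only remaining digit allowed by both the 7 across and the 11 down.
R2C3 = 7 − 5 = 2 completes the 7 across.
R3C1 = 16 − 7 = 9 completes the 16 across.
R1C1 = 20 − 13 = 7 completes the 20 down.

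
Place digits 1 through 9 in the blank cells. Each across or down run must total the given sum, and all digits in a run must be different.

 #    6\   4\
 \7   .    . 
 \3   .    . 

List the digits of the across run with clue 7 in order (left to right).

4 3

3 in 2 cells must be {1,2}; 4 in 2 cells must be {1,3}.
The 3 across and the 4 down share only 1, so R2C2 = 1.
R1C2 = 4 − 1 = 3 completes the 4 down.
R2C1 = 3 − 1 = 2 completes the 3 across.
R1C1 = 7 − 3 = 4 completes the 7 across.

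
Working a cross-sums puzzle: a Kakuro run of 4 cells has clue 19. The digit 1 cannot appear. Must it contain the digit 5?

No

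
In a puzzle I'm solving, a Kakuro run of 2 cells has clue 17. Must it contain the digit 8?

The only way to make 17 from 2 distinct digits is {8,9}, which contains 8.

Yes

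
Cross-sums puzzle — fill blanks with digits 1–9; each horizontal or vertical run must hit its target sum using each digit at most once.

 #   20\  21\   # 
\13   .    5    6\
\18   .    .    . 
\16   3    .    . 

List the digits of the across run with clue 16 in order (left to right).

3 9 4

R1C1 = 13 − 5 = 8 completes the 13 across.
R2C1 = 20 − 11 = 9 completes the 20 down.
R2C2 = 7: the only remaining digit allowed by both the 18 across and the 21 down.
R2C3 = 18 − 16 = 2 completes the 18 across.
R3C2 = 21 − 12 = 9 completes the 21 down.
R3C3 = 16 − 12 = 4 completes the 16 across.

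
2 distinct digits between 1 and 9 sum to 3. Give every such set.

2 distinct digits from 1–9 sum between 3 and 17.
Only one set works: {1,2}.

{1,2}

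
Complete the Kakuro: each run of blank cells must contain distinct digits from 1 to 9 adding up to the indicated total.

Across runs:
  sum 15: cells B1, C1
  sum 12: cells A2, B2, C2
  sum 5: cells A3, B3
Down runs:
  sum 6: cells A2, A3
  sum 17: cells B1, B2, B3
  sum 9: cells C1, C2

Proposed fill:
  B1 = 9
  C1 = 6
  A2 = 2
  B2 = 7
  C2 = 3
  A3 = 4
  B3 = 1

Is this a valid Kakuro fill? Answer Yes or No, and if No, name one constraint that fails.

Yes

Across: 9+6=15; 2+7+3=12; 4+1=5. Down: 2+4=6; 9+7+1=17; 6+3=9. No digit repeats within any run.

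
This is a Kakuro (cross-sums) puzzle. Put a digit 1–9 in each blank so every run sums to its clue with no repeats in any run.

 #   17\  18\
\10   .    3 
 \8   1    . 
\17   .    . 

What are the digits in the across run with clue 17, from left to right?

9 8

17 in 2 cells must be {8,9}.
R1C1 = 10 − 3 = 7 completes the 10 across.
R2C2 = 8 − 1 = 7 completes the 8 across.
R3C1 = 17 − 8 = 9 completes the 17 down.
R3C2 = 17 − 9 = 8 completes the 17 across.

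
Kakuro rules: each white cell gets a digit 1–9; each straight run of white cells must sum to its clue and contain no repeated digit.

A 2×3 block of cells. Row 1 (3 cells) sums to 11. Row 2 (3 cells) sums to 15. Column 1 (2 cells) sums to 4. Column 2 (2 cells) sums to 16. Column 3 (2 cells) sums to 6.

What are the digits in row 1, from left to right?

3, 7, 1

4 in 2 cells must be {1,3}; 16 in 2 cells must be {7,9}.
The 11 across and the 16 down share only 7, so (1,2) = 7.
Given what's placed, (1,3) must be 1 to fit the 11 across and 6 down.
(2,2) = 16 − 7 = 9 completes the 16 down.
(2,3) = 6 − 1 = 5 completes the 6 down.
(1,1) = 11 − 8 = 3 completes the 11 across.
(2,1) = 15 − 14 = 1 completes the 15 across.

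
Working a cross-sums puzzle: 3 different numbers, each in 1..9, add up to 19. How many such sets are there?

5

3 distinct digits from 1–9 sum between 6 and 24.
Enumerating: {2,8,9}, {3,7,9}, {4,6,9}, {4,7,8}, {5,6,8}.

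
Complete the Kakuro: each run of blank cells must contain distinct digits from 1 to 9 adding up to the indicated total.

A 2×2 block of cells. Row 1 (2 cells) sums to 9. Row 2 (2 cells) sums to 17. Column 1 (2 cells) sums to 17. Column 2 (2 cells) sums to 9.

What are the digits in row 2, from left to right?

17 in 2 cells must be {8,9}.
The 9 across and the 17 down share only 8, so (1,1) = 8.
(1,2) = 9 − 8 = 1 completes the 9 across.
(2,1) = 17 − 8 = 9 completes the 17 down.
(2,2) = 17 − 9 = 8 completes the 17 across.

9 8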